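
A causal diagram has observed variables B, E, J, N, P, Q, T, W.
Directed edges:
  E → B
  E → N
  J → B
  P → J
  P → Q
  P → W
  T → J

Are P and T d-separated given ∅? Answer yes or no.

Bayes-Ball from P | ∅ reaches {B,J,Q,W}.
T ∉ reach(P|∅) ⇒ P ⊥ T | ∅.

Yes — P ⊥ T | ∅.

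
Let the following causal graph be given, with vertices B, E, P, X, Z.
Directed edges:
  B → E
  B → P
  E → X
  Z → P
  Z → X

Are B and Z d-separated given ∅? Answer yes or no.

Bayes-Ball from B | ∅ reaches {E,P,X}.
Z ∉ reach(B|∅) ⇒ B ⊥ Z | ∅.

Yes — B ⊥ Z | ∅.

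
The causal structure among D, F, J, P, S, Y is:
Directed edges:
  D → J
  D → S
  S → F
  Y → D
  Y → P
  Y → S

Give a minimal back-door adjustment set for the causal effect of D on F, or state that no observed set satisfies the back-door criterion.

desc(D)\{D}={F,J,S}; candidates ⊆ {P,Y}.
size 0: {}; under {} D still reaches {F,P,S,Y} ∋ F.
{Y}: D⊥F given {Y} in G with D→· removed — back-door holds.

D→F: minimal back-door set {Y}.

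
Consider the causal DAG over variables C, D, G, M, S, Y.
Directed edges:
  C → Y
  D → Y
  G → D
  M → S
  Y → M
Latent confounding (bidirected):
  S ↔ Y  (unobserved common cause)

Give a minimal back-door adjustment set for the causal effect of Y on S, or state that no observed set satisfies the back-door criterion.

Y→S: no observed back-door set.

desc(Y)\{Y}={M,S}; candidates ⊆ {C,D,G}.
Y↔S: latent back-door arc(s) into Y.
size 0: {}; under {} Y still reaches {C,D,G,S} ∋ S.
size 1: {C}, {D}, {G}; under {C} Y still reaches {D,G,S} ∋ S.
size 2: {C,D}, {C,G}, {D,G}; under {C,D} Y still reaches {S} ∋ S.
Y↔S cannot be blocked by any observed set — no back-door set.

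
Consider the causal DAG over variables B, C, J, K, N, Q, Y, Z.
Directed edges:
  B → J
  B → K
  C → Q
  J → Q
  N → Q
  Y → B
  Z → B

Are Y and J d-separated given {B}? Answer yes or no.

Yes — Y ⊥ J | {B}.

Bayes-Ball from Y | {B} reaches {Z}.
J ∉ reach(Y|{B}) ⇒ Y ⊥ J | {B}.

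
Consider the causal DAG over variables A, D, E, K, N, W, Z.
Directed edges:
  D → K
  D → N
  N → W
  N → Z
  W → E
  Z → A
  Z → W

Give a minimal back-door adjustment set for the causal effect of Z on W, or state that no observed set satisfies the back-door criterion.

Z→W: minimal back-door set {N}.

desc(Z)\{Z}={A,E,W}; candidates ⊆ {D,K,N}.
size 0: {}; under {} Z still reaches {D,E,K,N,W} ∋ W.
{N}: Z⊥W given {N} in G with Z→· removed — back-door holds.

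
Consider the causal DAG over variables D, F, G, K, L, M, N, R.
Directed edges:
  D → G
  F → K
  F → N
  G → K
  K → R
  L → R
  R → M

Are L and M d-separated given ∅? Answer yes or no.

Bayes-Ball from L | ∅ reaches {M,R}.
M ∈ reach(L|∅) ⇒ L ⊥̸ M | ∅.

No — L and M are d-connected given ∅.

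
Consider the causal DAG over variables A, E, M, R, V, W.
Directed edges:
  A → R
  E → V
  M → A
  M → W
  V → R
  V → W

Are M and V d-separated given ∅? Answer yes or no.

Yes — M ⊥ V | ∅.

Bayes-Ball from M | ∅ reaches {A,R,W}.
V ∉ reach(M|∅) ⇒ M ⊥ V | ∅.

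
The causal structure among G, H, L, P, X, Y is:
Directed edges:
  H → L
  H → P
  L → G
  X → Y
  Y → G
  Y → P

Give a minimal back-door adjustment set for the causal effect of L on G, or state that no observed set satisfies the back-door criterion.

desc(L)\{L}={G}; candidates ⊆ {H,P,X,Y}.
∅: L⊥G given ∅ in G with L→· removed — back-door holds.

L→G: minimal back-door set ∅.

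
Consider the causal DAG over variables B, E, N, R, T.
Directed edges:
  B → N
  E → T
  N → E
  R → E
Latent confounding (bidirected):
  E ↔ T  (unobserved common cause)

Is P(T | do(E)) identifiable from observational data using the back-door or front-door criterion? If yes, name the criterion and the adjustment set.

P(T|do(E)): not identifiable (no BD/FD set).

desc(E)\{E}={T}; candidates ⊆ {B,N,R}.
E↔T: latent back-door arc(s) into E.
size 0: {}; under {} E still reaches {B,N,R,T} ∋ T.
size 1: {B}, {N}, {R}; under {B} E still reaches {N,R,T} ∋ T.
size 2: {B,N}, {B,R}, {N,R}; under {B,N} E still reaches {R,T} ∋ T.
E↔T cannot be blocked by any observed set — no back-door set.
No mediator lies on a directed E→…→T path.
Neither criterion identifies P(T|do(E)) in this graph.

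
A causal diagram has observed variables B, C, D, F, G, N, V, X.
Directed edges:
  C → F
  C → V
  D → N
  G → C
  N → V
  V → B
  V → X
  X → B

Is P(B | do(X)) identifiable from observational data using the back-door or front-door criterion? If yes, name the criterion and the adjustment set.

P(B|do(X)): backdoor, adjust for {V}.

desc(X)\{X}={B}; candidates ⊆ {C,D,F,G,N,V}.
size 0: {}; under {} X still reaches {B,C,D,F,G,N,V} ∋ B.
{V}: X⊥B given {V} in G with X→· removed — back-door holds.
P(B|do(X)) = Σ_{V} P(B|X,V)·P(V).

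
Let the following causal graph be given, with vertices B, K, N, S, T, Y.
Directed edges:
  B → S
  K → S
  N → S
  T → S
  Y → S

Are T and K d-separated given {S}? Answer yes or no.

No — T and K are d-connected given {S}.

Bayes-Ball from T | {S} reaches {B,K,N,Y}.
K ∈ reach(T|{S}) ⇒ T ⊥̸ K | {S}.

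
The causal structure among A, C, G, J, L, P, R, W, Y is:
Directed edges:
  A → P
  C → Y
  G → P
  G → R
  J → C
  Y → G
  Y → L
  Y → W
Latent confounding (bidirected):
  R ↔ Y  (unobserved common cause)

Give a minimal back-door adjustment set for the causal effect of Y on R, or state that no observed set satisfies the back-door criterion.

Y→R: no observed back-door set.

desc(Y)\{Y}={G,L,P,R,W}; candidates ⊆ {A,C,J}.
Y↔R: latent back-door arc(s) into Y.
size 0: {}; under {} Y still reaches {C,J,R} ∋ R.
size 1: {A}, {C}, {J}; under {A} Y still reaches {C,J,R} ∋ R.
size 2: {A,C}, {A,J}, {C,J}; under {A,C} Y still reaches {R} ∋ R.
Y↔R cannot be blocked by any observed set — no back-door set.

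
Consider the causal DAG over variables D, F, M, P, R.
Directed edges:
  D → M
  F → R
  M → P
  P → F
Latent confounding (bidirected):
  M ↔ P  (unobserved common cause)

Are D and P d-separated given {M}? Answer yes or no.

No — D and P are d-connected given {M}.

Bayes-Ball from D | {M} reaches {F,P,R}.
P ∈ reach(D|{M}) ⇒ D ⊥̸ P | {M}.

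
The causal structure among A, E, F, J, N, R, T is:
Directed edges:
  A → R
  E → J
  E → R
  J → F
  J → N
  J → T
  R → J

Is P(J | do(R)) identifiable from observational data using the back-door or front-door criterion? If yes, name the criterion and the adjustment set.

P(J|do(R)): backdoor, adjust for {E}.

desc(R)\{R}={F,J,N,T}; candidates ⊆ {A,E}.
size 0: {}; under {} R still reaches {A,E,F,J,N,T} ∋ J.
{E}: R⊥J given {E} in G with R→· removed — back-door holds.
P(J|do(R)) = Σ_{E} P(J|R,E)·P(E).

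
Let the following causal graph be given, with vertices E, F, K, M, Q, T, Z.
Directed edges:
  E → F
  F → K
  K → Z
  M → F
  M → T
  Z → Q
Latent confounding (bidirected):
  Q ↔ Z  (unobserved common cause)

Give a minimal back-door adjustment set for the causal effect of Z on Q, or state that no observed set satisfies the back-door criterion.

desc(Z)\{Z}={Q}; candidates ⊆ {E,F,K,M,T}.
Z↔Q: latent back-door arc(s) into Z.
size 0: {}; under {} Z still reaches {E,F,K,M,Q,T} ∋ Q.
size 1: {E}, {F}, {K} …(+2); under {E} Z still reaches {F,K,M,Q,T} ∋ Q.
size 2: {E,F}, {E,K}, {E,M} …(+7); under {E,F} Z still reaches {K,Q} ∋ Q.
Z↔Q cannot be blocked by any observed set — no back-door set.

Z→Q: no observed back-door set.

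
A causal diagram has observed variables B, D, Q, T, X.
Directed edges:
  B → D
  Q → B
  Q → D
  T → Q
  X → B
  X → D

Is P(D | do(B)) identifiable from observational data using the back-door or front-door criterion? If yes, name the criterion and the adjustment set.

desc(B)\{B}={D}; candidates ⊆ {Q,T,X}.
size 0: {}; under {} B still reaches {D,Q,T,X} ∋ D.
size 1: {Q}, {T}, {X}; under {Q} B still reaches {D,X} ∋ D.
{Q,X}: B⊥D given {Q,X} in G with B→· removed — back-door holds.
P(D|do(B)) = Σ_{Q,X} P(D|B,Q,X)·P(Q,X).

P(D|do(B)): backdoor, adjust for {Q, X}.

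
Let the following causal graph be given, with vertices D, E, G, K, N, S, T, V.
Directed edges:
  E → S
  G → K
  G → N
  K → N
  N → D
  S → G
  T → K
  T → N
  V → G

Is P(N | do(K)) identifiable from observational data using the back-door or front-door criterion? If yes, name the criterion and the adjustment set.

desc(K)\{K}={D,N}; candidates ⊆ {E,G,S,T,V}.
size 0: {}; under {} K still reaches {D,E,G,N,S,T,V} ∋ N.
size 1: {E}, {G}, {S} …(+2); under {E} K still reaches {D,G,N,S,T,V} ∋ N.
{G,T}: K⊥N given {G,T} in G with K→· removed — back-door holds.
P(N|do(K)) = Σ_{G,T} P(N|K,G,T)·P(G,T).

P(N|do(K)): backdoor, adjust for {G, T}.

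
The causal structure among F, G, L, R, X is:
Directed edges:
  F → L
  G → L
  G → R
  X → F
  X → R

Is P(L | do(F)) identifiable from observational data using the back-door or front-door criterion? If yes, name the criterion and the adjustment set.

desc(F)\{F}={L}; candidates ⊆ {G,R,X}.
∅: F⊥L given ∅ in G with F→· removed — back-door holds.
P(L|do(F)) = P(L|F) — no adjustment needed.

P(L|do(F)): backdoor, adjust for ∅.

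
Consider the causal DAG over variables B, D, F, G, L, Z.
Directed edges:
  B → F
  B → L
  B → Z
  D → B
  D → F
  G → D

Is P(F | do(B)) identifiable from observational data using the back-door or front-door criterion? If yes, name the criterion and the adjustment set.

desc(B)\{B}={F,L,Z}; candidates ⊆ {D,G}.
size 0: {}; under {} B still reaches {D,F,G} ∋ F.
{D}: B⊥F given {D} in G with B→· removed — back-door holds.
P(F|do(B)) = Σ_{D} P(F|B,D)·P(D).

P(F|do(B)): backdoor, adjust for {D}.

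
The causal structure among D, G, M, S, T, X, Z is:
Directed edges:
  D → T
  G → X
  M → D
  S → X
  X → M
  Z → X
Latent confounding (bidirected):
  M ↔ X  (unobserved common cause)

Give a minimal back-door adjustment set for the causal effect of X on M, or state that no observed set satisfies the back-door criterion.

X→M: no observed back-door set.

desc(X)\{X}={D,M,T}; candidates ⊆ {G,S,Z}.
X↔M: latent back-door arc(s) into X.
size 0: {}; under {} X still reaches {D,G,M,S,T,Z} ∋ M.
size 1: {G}, {S}, {Z}; under {G} X still reaches {D,M,S,T,Z} ∋ M.
size 2: {G,S}, {G,Z}, {S,Z}; under {G,S} X still reaches {D,M,T,Z} ∋ M.
X↔M cannot be blocked by any observed set — no back-door set.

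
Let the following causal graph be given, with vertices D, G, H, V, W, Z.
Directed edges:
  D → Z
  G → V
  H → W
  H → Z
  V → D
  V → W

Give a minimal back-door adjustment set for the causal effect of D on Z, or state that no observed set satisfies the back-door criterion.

desc(D)\{D}={Z}; candidates ⊆ {G,H,V,W}.
∅: D⊥Z given ∅ in G with D→· removed — back-door holds.

D→Z: minimal back-door set ∅.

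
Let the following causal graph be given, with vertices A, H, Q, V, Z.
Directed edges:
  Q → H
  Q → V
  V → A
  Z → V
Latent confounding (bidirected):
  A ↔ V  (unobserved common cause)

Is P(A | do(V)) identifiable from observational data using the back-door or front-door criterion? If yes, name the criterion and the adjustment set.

P(A|do(V)): not identifiable (no BD/FD set).

desc(V)\{V}={A}; candidates ⊆ {H,Q,Z}.
V↔A: latent back-door arc(s) into V.
size 0: {}; under {} V still reaches {A,H,Q,Z} ∋ A.
size 1: {H}, {Q}, {Z}; under {H} V still reaches {A,Q,Z} ∋ A.
size 2: {H,Q}, {H,Z}, {Q,Z}; under {H,Q} V still reaches {A,Z} ∋ A.
V↔A cannot be blocked by any observed set — no back-door set.
No mediator lies on a directed V→…→A path.
Neither criterion identifies P(A|do(V)) in this graph.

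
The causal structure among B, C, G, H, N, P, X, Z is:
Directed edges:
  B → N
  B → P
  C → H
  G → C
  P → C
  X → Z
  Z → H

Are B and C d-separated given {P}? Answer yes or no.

Yes — B ⊥ C | {P}.

Bayes-Ball from B | {P} reaches {N}.
C ∉ reach(B|{P}) ⇒ B ⊥ C | {P}.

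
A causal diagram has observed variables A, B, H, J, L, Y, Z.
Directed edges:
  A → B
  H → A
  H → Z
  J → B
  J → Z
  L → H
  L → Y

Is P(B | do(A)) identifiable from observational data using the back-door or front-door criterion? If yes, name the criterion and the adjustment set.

desc(A)\{A}={B}; candidates ⊆ {H,J,L,Y,Z}.
∅: A⊥B given ∅ in G with A→· removed — back-door holds.
P(B|do(A)) = P(B|A) — no adjustment needed.

P(B|do(A)): backdoor, adjust for ∅.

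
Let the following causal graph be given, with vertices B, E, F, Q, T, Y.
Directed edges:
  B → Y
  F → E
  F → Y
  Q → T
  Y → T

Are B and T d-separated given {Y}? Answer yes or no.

Bayes-Ball from B | {Y} reaches {E,F}.
T ∉ reach(B|{Y}) ⇒ B ⊥ T | {Y}.

Yes — B ⊥ T | {Y}.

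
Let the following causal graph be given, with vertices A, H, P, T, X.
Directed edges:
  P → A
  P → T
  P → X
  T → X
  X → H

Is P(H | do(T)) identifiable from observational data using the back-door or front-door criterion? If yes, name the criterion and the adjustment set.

desc(T)\{T}={H,X}; candidates ⊆ {A,P}.
size 0: {}; under {} T still reaches {A,H,P,X} ∋ H.
{P}: T⊥H given {P} in G with T→· removed — back-door holds.
P(H|do(T)) = Σ_{P} P(H|T,P)·P(P).

P(H|do(T)): backdoor, adjust for {P}.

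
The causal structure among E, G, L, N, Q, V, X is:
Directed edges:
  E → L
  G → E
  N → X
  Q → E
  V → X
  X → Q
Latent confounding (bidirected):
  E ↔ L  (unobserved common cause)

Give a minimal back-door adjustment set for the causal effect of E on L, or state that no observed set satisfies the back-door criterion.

E→L: no observed back-door set.

desc(E)\{E}={L}; candidates ⊆ {G,N,Q,V,X}.
E↔L: latent back-door arc(s) into E.
size 0: {}; under {} E still reaches {G,L,N,Q,V,X} ∋ L.
size 1: {G}, {N}, {Q} …(+2); under {G} E still reaches {L,N,Q,V,X} ∋ L.
size 2: {G,N}, {G,Q}, {G,V} …(+7); under {G,N} E still reaches {L,Q,V,X} ∋ L.
E↔L cannot be blocked by any observed set — no back-door set.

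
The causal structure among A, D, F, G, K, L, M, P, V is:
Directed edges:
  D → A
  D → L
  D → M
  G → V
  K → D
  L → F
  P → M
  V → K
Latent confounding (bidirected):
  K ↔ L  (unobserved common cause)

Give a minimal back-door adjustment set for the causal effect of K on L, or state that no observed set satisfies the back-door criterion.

K→L: no observed back-door set.

desc(K)\{K}={A,D,F,L,M}; candidates ⊆ {G,P,V}.
K↔L: latent back-door arc(s) into K.
size 0: {}; under {} K still reaches {F,G,L,V} ∋ L.
size 1: {G}, {P}, {V}; under {G} K still reaches {F,L,V} ∋ L.
size 2: {G,P}, {G,V}, {P,V}; under {G,P} K still reaches {F,L,V} ∋ L.
K↔L cannot be blocked by any observed set — no back-door set.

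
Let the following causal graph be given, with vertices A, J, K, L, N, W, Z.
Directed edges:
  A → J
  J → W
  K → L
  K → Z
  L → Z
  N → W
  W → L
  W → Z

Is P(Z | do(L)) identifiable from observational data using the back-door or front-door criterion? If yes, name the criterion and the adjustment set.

desc(L)\{L}={Z}; candidates ⊆ {A,J,K,N,W}.
size 0: {}; under {} L still reaches {A,J,K,N,W,Z} ∋ Z.
size 1: {A}, {J}, {K} …(+2); under {A} L still reaches {J,K,N,W,Z} ∋ Z.
{K,W}: L⊥Z given {K,W} in G with L→· removed — back-door holds.
P(Z|do(L)) = Σ_{K,W} P(Z|L,K,W)·P(K,W).

P(Z|do(L)): backdoor, adjust for {K, W}.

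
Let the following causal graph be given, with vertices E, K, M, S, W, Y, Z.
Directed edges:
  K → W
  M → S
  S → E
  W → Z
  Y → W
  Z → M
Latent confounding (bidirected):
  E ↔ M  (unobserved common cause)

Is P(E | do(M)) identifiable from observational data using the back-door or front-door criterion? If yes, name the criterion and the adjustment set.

P(E|do(M)): frontdoor, adjust for {S}.

desc(M)\{M}={E,S}; candidates ⊆ {K,W,Y,Z}.
M↔E: latent back-door arc(s) into M.
size 0: {}; under {} M still reaches {E,K,W,Y,Z} ∋ E.
size 1: {K}, {W}, {Y} …(+1); under {K} M still reaches {E,W,Y,Z} ∋ E.
size 2: {K,W}, {K,Y}, {K,Z} …(+3); under {K,W} M still reaches {E,Z} ∋ E.
M↔E cannot be blocked by any observed set — no back-door set.
{S}: (i) intercepts every directed M→E path; (ii) no back-door M→{S}; (iii) {M} blocks every back-door {S}→E. Front-door holds.
P(E|do(M)) = Σ_{S} P(S|M) Σ_{M'} P(E|S,M')P(M').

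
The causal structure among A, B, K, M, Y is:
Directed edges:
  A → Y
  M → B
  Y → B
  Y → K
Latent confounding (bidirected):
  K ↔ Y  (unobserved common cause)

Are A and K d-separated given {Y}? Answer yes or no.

No — A and K are d-connected given {Y}.

Bayes-Ball from A | {Y} reaches {K}.
K ∈ reach(A|{Y}) ⇒ A ⊥̸ K | {Y}.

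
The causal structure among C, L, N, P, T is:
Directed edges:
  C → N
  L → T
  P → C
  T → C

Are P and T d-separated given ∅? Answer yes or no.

Bayes-Ball from P | ∅ reaches {C,N}.
T ∉ reach(P|∅) ⇒ P ⊥ T | ∅.

Yes — P ⊥ T | ∅.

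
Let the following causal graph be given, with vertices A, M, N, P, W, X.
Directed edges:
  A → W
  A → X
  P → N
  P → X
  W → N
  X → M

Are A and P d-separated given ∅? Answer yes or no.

Bayes-Ball from A | ∅ reaches {M,N,W,X}.
P ∉ reach(A|∅) ⇒ A ⊥ P | ∅.

Yes — A ⊥ P | ∅.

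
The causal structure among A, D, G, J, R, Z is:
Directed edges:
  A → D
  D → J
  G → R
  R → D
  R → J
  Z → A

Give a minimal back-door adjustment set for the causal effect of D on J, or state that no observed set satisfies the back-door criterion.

D→J: minimal back-door set {R}.

desc(D)\{D}={J}; candidates ⊆ {A,G,R,Z}.
size 0: {}; under {} D still reaches {A,G,J,R,Z} ∋ J.
{R}: D⊥J given {R} in G with D→· removed — back-door holds.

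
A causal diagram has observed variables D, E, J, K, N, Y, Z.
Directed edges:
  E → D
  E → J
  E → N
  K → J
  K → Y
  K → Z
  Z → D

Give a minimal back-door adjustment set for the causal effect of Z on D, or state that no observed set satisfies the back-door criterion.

Z→D: minimal back-door set ∅.

desc(Z)\{Z}={D}; candidates ⊆ {E,J,K,N,Y}.
∅: Z⊥D given ∅ in G with Z→· removed — back-door holds.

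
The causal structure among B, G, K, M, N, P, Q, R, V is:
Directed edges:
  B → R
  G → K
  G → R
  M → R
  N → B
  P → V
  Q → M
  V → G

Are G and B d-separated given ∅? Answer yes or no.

Yes — G ⊥ B | ∅.

Bayes-Ball from G | ∅ reaches {K,P,R,V}.
B ∉ reach(G|∅) ⇒ G ⊥ B | ∅.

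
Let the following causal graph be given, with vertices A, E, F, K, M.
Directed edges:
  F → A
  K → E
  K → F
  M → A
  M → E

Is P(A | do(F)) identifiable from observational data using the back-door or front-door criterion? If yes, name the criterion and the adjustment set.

desc(F)\{F}={A}; candidates ⊆ {E,K,M}.
∅: F⊥A given ∅ in G with F→· removed — back-door holds.
P(A|do(F)) = P(A|F) — no adjustment needed.

P(A|do(F)): backdoor, adjust for ∅.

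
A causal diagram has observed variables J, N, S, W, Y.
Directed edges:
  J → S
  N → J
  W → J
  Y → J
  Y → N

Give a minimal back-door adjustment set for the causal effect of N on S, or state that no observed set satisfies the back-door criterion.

N→S: minimal back-door set {Y}.

desc(N)\{N}={J,S}; candidates ⊆ {W,Y}.
size 0: {}; under {} N still reaches {J,S,Y} ∋ S.
{Y}: N⊥S given {Y} in G with N→· removed — back-door holds.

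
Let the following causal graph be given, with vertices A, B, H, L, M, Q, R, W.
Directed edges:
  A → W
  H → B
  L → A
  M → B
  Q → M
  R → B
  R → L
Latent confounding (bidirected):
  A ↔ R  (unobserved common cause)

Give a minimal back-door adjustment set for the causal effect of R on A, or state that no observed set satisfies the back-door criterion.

desc(R)\{R}={A,B,L,W}; candidates ⊆ {H,M,Q}.
R↔A: latent back-door arc(s) into R.
size 0: {}; under {} R still reaches {A,W} ∋ A.
size 1: {H}, {M}, {Q}; under {H} R still reaches {A,W} ∋ A.
size 2: {H,M}, {H,Q}, {M,Q}; under {H,M} R still reaches {A,W} ∋ A.
R↔A cannot be blocked by any observed set — no back-door set.

R→A: no observed back-door set.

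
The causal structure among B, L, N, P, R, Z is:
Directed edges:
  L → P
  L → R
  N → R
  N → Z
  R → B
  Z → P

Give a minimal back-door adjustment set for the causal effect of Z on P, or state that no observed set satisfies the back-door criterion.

desc(Z)\{Z}={P}; candidates ⊆ {B,L,N,R}.
∅: Z⊥P given ∅ in G with Z→· removed — back-door holds.

Z→P: minimal back-door set ∅.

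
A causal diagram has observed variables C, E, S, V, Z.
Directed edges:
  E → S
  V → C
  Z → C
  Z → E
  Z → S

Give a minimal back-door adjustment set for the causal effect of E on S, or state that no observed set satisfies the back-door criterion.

desc(E)\{E}={S}; candidates ⊆ {C,V,Z}.
size 0: {}; under {} E still reaches {C,S,Z} ∋ S.
{Z}: E⊥S given {Z} in G with E→· removed — back-door holds.

E→S: minimal back-door set {Z}.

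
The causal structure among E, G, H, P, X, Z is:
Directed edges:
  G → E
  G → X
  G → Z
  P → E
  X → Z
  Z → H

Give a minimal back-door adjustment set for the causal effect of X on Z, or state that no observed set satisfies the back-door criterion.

desc(X)\{X}={H,Z}; candidates ⊆ {E,G,P}.
size 0: {}; under {} X still reaches {E,G,H,Z} ∋ Z.
{G}: X⊥Z given {G} in G with X→· removed — back-door holds.

X→Z: minimal back-door set {G}.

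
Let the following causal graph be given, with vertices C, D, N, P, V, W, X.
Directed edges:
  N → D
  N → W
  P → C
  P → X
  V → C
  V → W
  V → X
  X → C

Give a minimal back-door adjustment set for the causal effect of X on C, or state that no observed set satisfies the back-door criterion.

X→C: minimal back-door set {P, V}.

desc(X)\{X}={C}; candidates ⊆ {D,N,P,V,W}.
size 0: {}; under {} X still reaches {C,P,V,W} ∋ C.
size 1: {D}, {N}, {P} …(+2); under {D} X still reaches {C,P,V,W} ∋ C.
{P,V}: X⊥C given {P,V} in G with X→· removed — back-door holds.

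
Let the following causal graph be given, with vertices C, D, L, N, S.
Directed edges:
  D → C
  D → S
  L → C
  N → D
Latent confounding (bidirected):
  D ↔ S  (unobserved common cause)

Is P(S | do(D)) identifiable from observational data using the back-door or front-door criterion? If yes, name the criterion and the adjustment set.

desc(D)\{D}={C,S}; candidates ⊆ {L,N}.
D↔S: latent back-door arc(s) into D.
size 0: {}; under {} D still reaches {N,S} ∋ S.
size 1: {L}, {N}; under {L} D still reaches {N,S} ∋ S.
size 2: {L,N}; under {L,N} D still reaches {S} ∋ S.
D↔S cannot be blocked by any observed set — no back-door set.
No mediator lies on a directed D→…→S path.
Neither criterion identifies P(S|do(D)) in this graph.

P(S|do(D)): not identifiable (no BD/FD set).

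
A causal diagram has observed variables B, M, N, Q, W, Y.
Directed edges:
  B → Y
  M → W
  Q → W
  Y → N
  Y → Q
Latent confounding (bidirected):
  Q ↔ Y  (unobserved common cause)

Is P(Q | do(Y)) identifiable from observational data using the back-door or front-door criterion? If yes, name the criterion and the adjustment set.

desc(Y)\{Y}={N,Q,W}; candidates ⊆ {B,M}.
Y↔Q: latent back-door arc(s) into Y.
size 0: {}; under {} Y still reaches {B,Q,W} ∋ Q.
size 1: {B}, {M}; under {B} Y still reaches {Q,W} ∋ Q.
size 2: {B,M}; under {B,M} Y still reaches {Q,W} ∋ Q.
Y↔Q cannot be blocked by any observed set — no back-door set.
No mediator lies on a directed Y→…→Q path.
Neither criterion identifies P(Q|do(Y)) in this graph.

P(Q|do(Y)): not identifiable (no BD/FD set).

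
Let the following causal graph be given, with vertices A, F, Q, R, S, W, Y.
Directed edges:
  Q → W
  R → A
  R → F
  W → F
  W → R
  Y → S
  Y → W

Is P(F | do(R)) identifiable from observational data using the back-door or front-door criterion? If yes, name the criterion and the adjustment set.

desc(R)\{R}={A,F}; candidates ⊆ {Q,S,W,Y}.
size 0: {}; under {} R still reaches {F,Q,S,W,Y} ∋ F.
{W}: R⊥F given {W} in G with R→· removed — back-door holds.
P(F|do(R)) = Σ_{W} P(F|R,W)·P(W).

P(F|do(R)): backdoor, adjust for {W}.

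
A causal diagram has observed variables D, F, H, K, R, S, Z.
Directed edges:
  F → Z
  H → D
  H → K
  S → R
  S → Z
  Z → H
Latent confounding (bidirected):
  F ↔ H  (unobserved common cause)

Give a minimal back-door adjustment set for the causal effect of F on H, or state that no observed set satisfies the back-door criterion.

desc(F)\{F}={D,H,K,Z}; candidates ⊆ {R,S}.
F↔H: latent back-door arc(s) into F.
size 0: {}; under {} F still reaches {D,H,K} ∋ H.
size 1: {R}, {S}; under {R} F still reaches {D,H,K} ∋ H.
size 2: {R,S}; under {R,S} F still reaches {D,H,K} ∋ H.
F↔H cannot be blocked by any observed set — no back-door set.

F→H: no observed back-door set.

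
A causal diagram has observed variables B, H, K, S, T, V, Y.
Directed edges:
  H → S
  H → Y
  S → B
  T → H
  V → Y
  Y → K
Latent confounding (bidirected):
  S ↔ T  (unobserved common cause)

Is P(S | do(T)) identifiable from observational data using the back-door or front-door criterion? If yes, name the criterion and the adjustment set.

P(S|do(T)): frontdoor, adjust for {H}.

desc(T)\{T}={B,H,K,S,Y}; candidates ⊆ {V}.
T↔S: latent back-door arc(s) into T.
size 0: {}; under {} T still reaches {B,S} ∋ S.
size 1: {V}; under {V} T still reaches {B,S} ∋ S.
T↔S cannot be blocked by any observed set — no back-door set.
{H}: (i) intercepts every directed T→S path; (ii) no back-door T→{H}; (iii) {T} blocks every back-door {H}→S. Front-door holds.
P(S|do(T)) = Σ_{H} P(H|T) Σ_{T'} P(S|H,T')P(T').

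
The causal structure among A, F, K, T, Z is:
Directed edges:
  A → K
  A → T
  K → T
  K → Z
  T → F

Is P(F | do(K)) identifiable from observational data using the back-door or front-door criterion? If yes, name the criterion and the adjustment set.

desc(K)\{K}={F,T,Z}; candidates ⊆ {A}.
size 0: {}; under {} K still reaches {A,F,T} ∋ F.
{A}: K⊥F given {A} in G with K→· removed — back-door holds.
P(F|do(K)) = Σ_{A} P(F|K,A)·P(A).

P(F|do(K)): backdoor, adjust for {A}.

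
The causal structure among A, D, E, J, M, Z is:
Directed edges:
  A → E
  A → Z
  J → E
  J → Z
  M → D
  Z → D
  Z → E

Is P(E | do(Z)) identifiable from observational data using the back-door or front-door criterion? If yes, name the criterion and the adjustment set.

P(E|do(Z)): backdoor, adjust for {A, J}.

desc(Z)\{Z}={D,E}; candidates ⊆ {A,J,M}.
size 0: {}; under {} Z still reaches {A,E,J} ∋ E.
size 1: {A}, {J}, {M}; under {A} Z still reaches {E,J} ∋ E.
{A,J}: Z⊥E given {A,J} in G with Z→· removed — back-door holds.
P(E|do(Z)) = Σ_{A,J} P(E|Z,A,J)·P(A,J).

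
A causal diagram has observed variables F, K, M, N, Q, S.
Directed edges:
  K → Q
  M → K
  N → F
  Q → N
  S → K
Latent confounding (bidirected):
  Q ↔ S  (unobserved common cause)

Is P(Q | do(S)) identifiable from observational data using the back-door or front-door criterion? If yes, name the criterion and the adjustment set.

desc(S)\{S}={F,K,N,Q}; candidates ⊆ {M}.
S↔Q: latent back-door arc(s) into S.
size 0: {}; under {} S still reaches {F,N,Q} ∋ Q.
size 1: {M}; under {M} S still reaches {F,N,Q} ∋ Q.
S↔Q cannot be blocked by any observed set — no back-door set.
{K}: (i) intercepts every directed S→Q path; (ii) no back-door S→{K}; (iii) {S} blocks every back-door {K}→Q. Front-door holds.
P(Q|do(S)) = Σ_{K} P(K|S) Σ_{S'} P(Q|K,S')P(S').

P(Q|do(S)): frontdoor, adjust for {K}.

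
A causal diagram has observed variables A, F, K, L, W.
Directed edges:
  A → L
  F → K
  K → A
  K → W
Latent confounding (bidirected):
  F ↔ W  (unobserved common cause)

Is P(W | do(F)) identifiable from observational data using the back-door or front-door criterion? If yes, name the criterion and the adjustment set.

P(W|do(F)): frontdoor, adjust for {K}.

desc(F)\{F}={A,K,L,W}; candidates ⊆ {—}.
F↔W: latent back-door arc(s) into F.
size 0: {}; under {} F still reaches {W} ∋ W.
F↔W cannot be blocked by any observed set — no back-door set.
{K}: (i) intercepts every directed F→W path; (ii) no back-door F→{K}; (iii) {F} blocks every back-door {K}→W. Front-door holds.
P(W|do(F)) = Σ_{K} P(K|F) Σ_{F'} P(W|K,F')P(F').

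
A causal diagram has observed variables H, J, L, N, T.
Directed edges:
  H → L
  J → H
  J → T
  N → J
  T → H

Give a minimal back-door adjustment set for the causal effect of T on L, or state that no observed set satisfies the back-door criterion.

desc(T)\{T}={H,L}; candidates ⊆ {J,N}.
size 0: {}; under {} T still reaches {H,J,L,N} ∋ L.
{J}: T⊥L given {J} in G with T→· removed — back-door holds.

T→L: minimal back-door set {J}.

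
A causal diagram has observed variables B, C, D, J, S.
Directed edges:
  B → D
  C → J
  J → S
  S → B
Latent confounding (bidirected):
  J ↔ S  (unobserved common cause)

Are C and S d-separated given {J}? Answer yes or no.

No — C and S are d-connected given {J}.

Bayes-Ball from C | {J} reaches {B,D,S}.
S ∈ reach(C|{J}) ⇒ C ⊥̸ S | {J}.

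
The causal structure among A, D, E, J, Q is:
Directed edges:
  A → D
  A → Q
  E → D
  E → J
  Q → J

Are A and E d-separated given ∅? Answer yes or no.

Bayes-Ball from A | ∅ reaches {D,J,Q}.
E ∉ reach(A|∅) ⇒ A ⊥ E | ∅.

Yes — A ⊥ E | ∅.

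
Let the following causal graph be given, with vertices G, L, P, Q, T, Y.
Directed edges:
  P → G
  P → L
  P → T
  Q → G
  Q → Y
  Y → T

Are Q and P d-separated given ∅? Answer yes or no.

Yes — Q ⊥ P | ∅.

Bayes-Ball from Q | ∅ reaches {G,T,Y}.
P ∉ reach(Q|∅) ⇒ Q ⊥ P | ∅.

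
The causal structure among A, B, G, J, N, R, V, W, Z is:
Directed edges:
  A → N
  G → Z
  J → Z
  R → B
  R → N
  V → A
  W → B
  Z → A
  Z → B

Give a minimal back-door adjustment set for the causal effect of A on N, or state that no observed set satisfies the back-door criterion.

desc(A)\{A}={N}; candidates ⊆ {B,G,J,R,V,W,Z}.
∅: A⊥N given ∅ in G with A→· removed — back-door holds.

A→N: minimal back-door set ∅.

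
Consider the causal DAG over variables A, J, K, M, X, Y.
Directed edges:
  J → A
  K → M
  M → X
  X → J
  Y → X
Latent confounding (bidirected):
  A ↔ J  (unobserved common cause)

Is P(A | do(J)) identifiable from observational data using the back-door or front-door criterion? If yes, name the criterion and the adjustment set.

P(A|do(J)): not identifiable (no BD/FD set).

desc(J)\{J}={A}; candidates ⊆ {K,M,X,Y}.
J↔A: latent back-door arc(s) into J.
size 0: {}; under {} J still reaches {A,K,M,X,Y} ∋ A.
size 1: {K}, {M}, {X} …(+1); under {K} J still reaches {A,M,X,Y} ∋ A.
size 2: {K,M}, {K,X}, {K,Y} …(+3); under {K,M} J still reaches {A,X,Y} ∋ A.
J↔A cannot be blocked by any observed set — no back-door set.
No mediator lies on a directed J→…→A path.
Neither criterion identifies P(A|do(J)) in this graph.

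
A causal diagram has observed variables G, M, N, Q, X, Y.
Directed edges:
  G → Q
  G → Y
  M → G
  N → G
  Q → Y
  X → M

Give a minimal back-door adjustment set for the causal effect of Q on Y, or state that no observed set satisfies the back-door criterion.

Q→Y: minimal back-door set {G}.

desc(Q)\{Q}={Y}; candidates ⊆ {G,M,N,X}.
size 0: {}; under {} Q still reaches {G,M,N,X,Y} ∋ Y.
{G}: Q⊥Y given {G} in G with Q→· removed — back-door holds.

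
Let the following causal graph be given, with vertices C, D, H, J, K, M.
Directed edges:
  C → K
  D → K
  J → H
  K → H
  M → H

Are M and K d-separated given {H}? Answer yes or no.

Bayes-Ball from M | {H} reaches {C,D,J,K}.
K ∈ reach(M|{H}) ⇒ M ⊥̸ K | {H}.

No — M and K are d-connected given {H}.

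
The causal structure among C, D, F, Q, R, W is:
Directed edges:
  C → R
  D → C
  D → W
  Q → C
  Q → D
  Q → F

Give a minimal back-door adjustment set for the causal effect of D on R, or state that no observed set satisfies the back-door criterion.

D→R: minimal back-door set {Q}.

desc(D)\{D}={C,R,W}; candidates ⊆ {F,Q}.
size 0: {}; under {} D still reaches {C,F,Q,R} ∋ R.
{Q}: D⊥R given {Q} in G with D→· removed — back-door holds.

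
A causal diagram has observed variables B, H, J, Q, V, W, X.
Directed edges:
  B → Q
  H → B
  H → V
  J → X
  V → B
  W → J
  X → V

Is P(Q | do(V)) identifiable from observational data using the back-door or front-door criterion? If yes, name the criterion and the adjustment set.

desc(V)\{V}={B,Q}; candidates ⊆ {H,J,W,X}.
size 0: {}; under {} V still reaches {B,H,J,Q,W,X} ∋ Q.
{H}: V⊥Q given {H} in G with V→· removed — back-door holds.
P(Q|do(V)) = Σ_{H} P(Q|V,H)·P(H).

P(Q|do(V)): backdoor, adjust for {H}.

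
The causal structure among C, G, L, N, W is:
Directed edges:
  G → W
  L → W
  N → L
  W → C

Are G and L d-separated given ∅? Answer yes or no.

Yes — G ⊥ L | ∅.

Bayes-Ball from G | ∅ reaches {C,W}.
L ∉ reach(G|∅) ⇒ G ⊥ L | ∅.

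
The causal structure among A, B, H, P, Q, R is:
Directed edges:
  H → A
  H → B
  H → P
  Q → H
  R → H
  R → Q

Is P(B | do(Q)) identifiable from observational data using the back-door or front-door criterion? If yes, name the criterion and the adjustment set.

desc(Q)\{Q}={A,B,H,P}; candidates ⊆ {R}.
size 0: {}; under {} Q still reaches {A,B,H,P,R} ∋ B.
{R}: Q⊥B given {R} in G with Q→· removed — back-door holds.
P(B|do(Q)) = Σ_{R} P(B|Q,R)·P(R).

P(B|do(Q)): backdoor, adjust for {R}.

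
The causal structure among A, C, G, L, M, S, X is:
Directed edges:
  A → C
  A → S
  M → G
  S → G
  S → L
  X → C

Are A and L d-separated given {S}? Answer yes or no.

Yes — A ⊥ L | {S}.

Bayes-Ball from A | {S} reaches {C}.
L ∉ reach(A|{S}) ⇒ A ⊥ L | {S}.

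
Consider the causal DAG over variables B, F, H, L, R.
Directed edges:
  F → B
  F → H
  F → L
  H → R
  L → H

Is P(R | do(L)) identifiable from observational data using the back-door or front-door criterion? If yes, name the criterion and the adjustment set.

P(R|do(L)): backdoor, adjust for {F}.

desc(L)\{L}={H,R}; candidates ⊆ {B,F}.
size 0: {}; under {} L still reaches {B,F,H,R} ∋ R.
{F}: L⊥R given {F} in G with L→· removed — back-door holds.
P(R|do(L)) = Σ_{F} P(R|L,F)·P(F).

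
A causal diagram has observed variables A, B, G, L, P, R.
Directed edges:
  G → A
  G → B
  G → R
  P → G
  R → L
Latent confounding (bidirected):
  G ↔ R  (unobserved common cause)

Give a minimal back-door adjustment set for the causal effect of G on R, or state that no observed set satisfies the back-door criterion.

desc(G)\{G}={A,B,L,R}; candidates ⊆ {P}.
G↔R: latent back-door arc(s) into G.
size 0: {}; under {} G still reaches {L,P,R} ∋ R.
size 1: {P}; under {P} G still reaches {L,R} ∋ R.
G↔R cannot be blocked by any observed set — no back-door set.

G→R: no observed back-door set.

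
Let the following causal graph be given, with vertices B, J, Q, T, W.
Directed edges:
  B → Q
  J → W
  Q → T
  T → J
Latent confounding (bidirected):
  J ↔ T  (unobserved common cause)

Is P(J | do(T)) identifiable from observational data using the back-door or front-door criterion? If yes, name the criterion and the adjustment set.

desc(T)\{T}={J,W}; candidates ⊆ {B,Q}.
T↔J: latent back-door arc(s) into T.
size 0: {}; under {} T still reaches {B,J,Q,W} ∋ J.
size 1: {B}, {Q}; under {B} T still reaches {J,Q,W} ∋ J.
size 2: {B,Q}; under {B,Q} T still reaches {J,W} ∋ J.
T↔J cannot be blocked by any observed set — no back-door set.
No mediator lies on a directed T→…→J path.
Neither criterion identifies P(J|do(T)) in this graph.

P(J|do(T)): not identifiable (no BD/FD set).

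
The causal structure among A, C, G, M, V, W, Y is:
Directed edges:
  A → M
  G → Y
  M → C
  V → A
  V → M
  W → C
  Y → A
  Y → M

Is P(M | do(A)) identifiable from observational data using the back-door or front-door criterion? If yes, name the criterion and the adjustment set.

P(M|do(A)): backdoor, adjust for {V, Y}.

desc(A)\{A}={C,M}; candidates ⊆ {G,V,W,Y}.
size 0: {}; under {} A still reaches {C,G,M,V,Y} ∋ M.
size 1: {G}, {V}, {W} …(+1); under {G} A still reaches {C,M,V,Y} ∋ M.
{V,Y}: A⊥M given {V,Y} in G with A→· removed — back-door holds.
P(M|do(A)) = Σ_{V,Y} P(M|A,V,Y)·P(V,Y).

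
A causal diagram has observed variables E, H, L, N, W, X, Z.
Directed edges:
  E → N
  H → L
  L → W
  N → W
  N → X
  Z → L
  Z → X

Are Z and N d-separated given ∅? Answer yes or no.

Yes — Z ⊥ N | ∅.

Bayes-Ball from Z | ∅ reaches {L,W,X}.
N ∉ reach(Z|∅) ⇒ Z ⊥ N | ∅.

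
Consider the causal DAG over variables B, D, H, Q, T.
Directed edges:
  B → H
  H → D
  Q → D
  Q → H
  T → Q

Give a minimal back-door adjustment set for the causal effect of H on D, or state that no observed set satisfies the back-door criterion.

H→D: minimal back-door set {Q}.

desc(H)\{H}={D}; candidates ⊆ {B,Q,T}.
size 0: {}; under {} H still reaches {B,D,Q,T} ∋ D.
{Q}: H⊥D given {Q} in G with H→· removed — back-door holds.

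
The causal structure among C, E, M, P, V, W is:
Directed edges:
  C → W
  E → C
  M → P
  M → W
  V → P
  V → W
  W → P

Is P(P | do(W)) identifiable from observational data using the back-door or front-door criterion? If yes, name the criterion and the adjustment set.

P(P|do(W)): backdoor, adjust for {M, V}.

desc(W)\{W}={P}; candidates ⊆ {C,E,M,V}.
size 0: {}; under {} W still reaches {C,E,M,P,V} ∋ P.
size 1: {C}, {E}, {M} …(+1); under {C} W still reaches {M,P,V} ∋ P.
{M,V}: W⊥P given {M,V} in G with W→· removed — back-door holds.
P(P|do(W)) = Σ_{M,V} P(P|W,M,V)·P(M,V).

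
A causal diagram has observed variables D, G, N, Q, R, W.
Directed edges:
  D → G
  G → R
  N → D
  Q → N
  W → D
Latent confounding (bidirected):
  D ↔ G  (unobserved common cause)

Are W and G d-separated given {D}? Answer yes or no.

Bayes-Ball from W | {D} reaches {G,N,Q,R}.
G ∈ reach(W|{D}) ⇒ W ⊥̸ G | {D}.

No — W and G are d-connected given {D}.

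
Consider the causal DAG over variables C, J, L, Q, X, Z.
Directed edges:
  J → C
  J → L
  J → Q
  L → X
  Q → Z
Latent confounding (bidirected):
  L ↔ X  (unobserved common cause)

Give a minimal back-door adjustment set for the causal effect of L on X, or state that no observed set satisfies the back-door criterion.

L→X: no observed back-door set.

desc(L)\{L}={X}; candidates ⊆ {C,J,Q,Z}.
L↔X: latent back-door arc(s) into L.
size 0: {}; under {} L still reaches {C,J,Q,X,Z} ∋ X.
size 1: {C}, {J}, {Q} …(+1); under {C} L still reaches {J,Q,X,Z} ∋ X.
size 2: {C,J}, {C,Q}, {C,Z} …(+3); under {C,J} L still reaches {X} ∋ X.
L↔X cannot be blocked by any observed set — no back-door set.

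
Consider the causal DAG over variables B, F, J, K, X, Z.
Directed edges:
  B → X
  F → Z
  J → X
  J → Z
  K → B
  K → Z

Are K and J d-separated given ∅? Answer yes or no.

Yes — K ⊥ J | ∅.

Bayes-Ball from K | ∅ reaches {B,X,Z}.
J ∉ reach(K|∅) ⇒ K ⊥ J | ∅.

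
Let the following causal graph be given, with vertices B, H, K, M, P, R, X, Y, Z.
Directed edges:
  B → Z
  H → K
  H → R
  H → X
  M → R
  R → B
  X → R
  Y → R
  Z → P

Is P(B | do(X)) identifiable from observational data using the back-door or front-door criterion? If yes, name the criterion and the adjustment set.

desc(X)\{X}={B,P,R,Z}; candidates ⊆ {H,K,M,Y}.
size 0: {}; under {} X still reaches {B,H,K,P,R,Z} ∋ B.
{H}: X⊥B given {H} in G with X→· removed — back-door holds.
P(B|do(X)) = Σ_{H} P(B|X,H)·P(H).

P(B|do(X)): backdoor, adjust for {H}.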